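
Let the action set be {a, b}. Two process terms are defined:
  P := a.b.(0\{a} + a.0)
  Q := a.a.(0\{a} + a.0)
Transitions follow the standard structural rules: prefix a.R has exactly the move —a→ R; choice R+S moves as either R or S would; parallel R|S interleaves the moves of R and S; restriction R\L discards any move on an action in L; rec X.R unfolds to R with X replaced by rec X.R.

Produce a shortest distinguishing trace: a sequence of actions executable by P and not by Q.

LTS(P): 4 reachable states
  m0 = a.b.(0\{a} + a.0) has moves --a--▸ m1
  m1 = b.(0\{a} + a.0) has moves --b--▸ m2
  m2 = 0\{a} + a.0 has moves --a--▸ m3
  m3 = 0 has moves ∅
LTS(Q): 4 reachable states
  n0 = a.a.(0\{a} + a.0) has moves --a--▸ n1
  n1 = a.(0\{a} + a.0) has moves --a--▸ n2
  n2 = 0\{a} + a.0 has moves --a--▸ n3
  n3 = 0 has moves ∅
Run σ = ⟨ab⟩ on P: start {m0}
  after a @ step 1: {m1}
  after b @ step 2: {m2}
  ✓ P
Run σ = ⟨ab⟩ on Q: start {n0}
  after a @ step 1: {n1}
  after b @ step 2: ∅ (Q stuck)

ab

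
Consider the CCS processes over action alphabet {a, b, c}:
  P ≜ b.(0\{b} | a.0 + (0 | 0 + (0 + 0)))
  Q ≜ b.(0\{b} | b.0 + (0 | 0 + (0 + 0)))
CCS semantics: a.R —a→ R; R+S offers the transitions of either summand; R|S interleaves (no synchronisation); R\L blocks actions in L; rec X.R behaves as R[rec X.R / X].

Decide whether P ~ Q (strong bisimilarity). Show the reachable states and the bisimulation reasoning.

P's transition system — 3 states:
  u0 = b.(0\{b} | a.0 + (0 | 0 + (0 + 0))) ⊢ ··b··> u1
  u1 = 0\{b} | a.0 + (0 | 0 + (0 + 0)) ⊢ ··a··> u2
  u2 = 0\{b} | 0 ⊢ ∅
Q's transition system — 3 states:
  v0 = b.(0\{b} | b.0 + (0 | 0 + (0 + 0))) ⊢ ··b··> v1
  v1 = 0\{b} | b.0 + (0 | 0 + (0 + 0)) ⊢ ··b··> v2
  v2 = 0\{b} | 0 ⊢ ∅
Partition-refinement fixed point:
  B0 = {u0}
  B1 = {u1}
  B2 = {u2, v2}
  B3 = {v0}
  B4 = {v1}
u0 ∈ B0, v0 ∈ B3 → different blocks

not bisimilar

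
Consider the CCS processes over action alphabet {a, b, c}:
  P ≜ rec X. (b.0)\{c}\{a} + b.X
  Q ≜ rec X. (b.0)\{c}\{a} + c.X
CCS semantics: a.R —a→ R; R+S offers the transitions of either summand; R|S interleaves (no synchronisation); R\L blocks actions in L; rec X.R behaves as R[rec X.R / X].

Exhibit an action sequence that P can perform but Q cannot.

P's transition system — 2 states:
  s0 = rec X. (b.0)\{c}\{a} + b.X → —b→ s0, —b→ s1
  s1 = 0\{c}\{a} → deadlocked
Q's transition system — 2 states:
  t0 = rec X. (b.0)\{c}\{a} + c.X → —b→ t1, —c→ t0
  t1 = 0\{c}\{a} → deadlocked
Trace ⟨bb⟩ through P, begin at {s0}:
  [1] b ⇒ {s0, s1}
  [2] b ⇒ {s0, s1}
  ✓ P
Trace ⟨bb⟩ through Q, begin at {t0}:
  [1] b ⇒ {t1}
  [2] b ⇒ no successor for Q

bb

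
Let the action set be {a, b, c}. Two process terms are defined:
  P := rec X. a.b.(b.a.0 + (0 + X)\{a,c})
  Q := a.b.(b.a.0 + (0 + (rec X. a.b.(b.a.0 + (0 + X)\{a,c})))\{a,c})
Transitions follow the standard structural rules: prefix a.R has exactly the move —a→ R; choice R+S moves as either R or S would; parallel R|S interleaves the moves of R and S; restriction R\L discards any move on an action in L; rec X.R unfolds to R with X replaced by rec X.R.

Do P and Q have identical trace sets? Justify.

Reachable graph of P (5 states):
  s0 = rec X. a.b.(b.a.0 + (0 + X)\{a,c}) | =a=> s1
  s1 = b.(b.a.0 + (0 + (rec X. a.b.(b.a.0 + (0 + X)\{a,c})))\{a,c}) | =b=> s2
  s2 = b.a.0 + (0 + (rec X. a.b.(b.a.0 + (0 + X)\{a,c})))\{a,c} | =b=> s3
  s3 = a.0 | =a=> s4
  s4 = 0 | ∅
Reachable graph of Q (5 states):
  t0 = a.b.(b.a.0 + (0 + (rec X. a.b.(b.a.0 + (0 + X)\{a,c})))\{a,c}) | =a=> t1
  t1 = b.(b.a.0 + (0 + (rec X. a.b.(b.a.0 + (0 + X)\{a,c})))\{a,c}) | =b=> t2
  t2 = b.a.0 + (0 + (rec X. a.b.(b.a.0 + (0 + X)\{a,c})))\{a,c} | =b=> t3
  t3 = a.0 | =a=> t4
  t4 = 0 | ∅
Coarsest stable partition (strong bisimilarity classes):
  B0 = {s0, t0}
  B1 = {s1, t1}
  B2 = {s2, t2}
  B3 = {s3, t3}
  B4 = {s4, t4}
s0 ∈ B0, t0 ∈ B0 → same block
Bisimilar ⇒ trace-equivalent.

trace-equivalent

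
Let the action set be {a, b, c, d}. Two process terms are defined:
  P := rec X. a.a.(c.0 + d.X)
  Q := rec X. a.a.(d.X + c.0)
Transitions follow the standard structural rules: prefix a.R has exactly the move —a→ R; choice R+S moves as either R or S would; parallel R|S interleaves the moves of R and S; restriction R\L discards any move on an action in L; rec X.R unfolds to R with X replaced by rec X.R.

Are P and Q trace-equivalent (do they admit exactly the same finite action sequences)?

traces(P) = traces(Q)

Reachable graph of P (4 states):
  p0 = rec X. a.a.(c.0 + d.X) :: ··a··> p1
  p1 = a.(c.0 + d.(rec X. a.a.(c.0 + d.X))) :: ··a··> p2
  p2 = c.0 + d.(rec X. a.a.(c.0 + d.X)) :: ··c··> p3, ··d··> p0
  p3 = 0 :: stopped
Reachable graph of Q (4 states):
  q0 = rec X. a.a.(d.X + c.0) :: ··a··> q1
  q1 = a.(d.(rec X. a.a.(d.X + c.0)) + c.0) :: ··a··> q2
  q2 = d.(rec X. a.a.(d.X + c.0)) + c.0 :: ··c··> q3, ··d··> q0
  q3 = 0 :: stopped
Bisimilarity quotient blocks:
  B0 = {p0, q0}
  B1 = {p1, q1}
  B2 = {p2, q2}
  B3 = {p3, q3}
p0 ∈ B0, q0 ∈ B0 → same block
Bisimilar ⇒ trace-equivalent.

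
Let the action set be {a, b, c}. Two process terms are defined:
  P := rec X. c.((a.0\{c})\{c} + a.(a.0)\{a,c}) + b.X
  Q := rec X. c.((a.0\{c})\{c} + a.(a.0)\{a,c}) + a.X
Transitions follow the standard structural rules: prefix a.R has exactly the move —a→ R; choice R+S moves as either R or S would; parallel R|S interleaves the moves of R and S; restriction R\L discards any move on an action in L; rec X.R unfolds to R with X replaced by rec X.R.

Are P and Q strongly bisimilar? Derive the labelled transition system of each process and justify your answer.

NO

LTS(P): 4 reachable states
  p0 = rec X. c.((a.0\{c})\{c} + a.(a.0)\{a,c}) + b.X | -b-> p0, -c-> p1
  p1 = (a.0\{c})\{c} + a.(a.0)\{a,c} | -a-> p2, -a-> p3
  p2 = (a.0)\{a,c} | ∅
  p3 = 0\{c}\{c} | ∅
LTS(Q): 4 reachable states
  q0 = rec X. c.((a.0\{c})\{c} + a.(a.0)\{a,c}) + a.X | -a-> q0, -c-> q1
  q1 = (a.0\{c})\{c} + a.(a.0)\{a,c} | -a-> q2, -a-> q3
  q2 = (a.0)\{a,c} | ∅
  q3 = 0\{c}\{c} | ∅
Coarsest stable partition (strong bisimilarity classes):
  B0 = {p0}
  B1 = {p1, q1}
  B2 = {p2, p3, q2, q3}
  B3 = {q0}
p0 ∈ B0, q0 ∈ B3 → different blocks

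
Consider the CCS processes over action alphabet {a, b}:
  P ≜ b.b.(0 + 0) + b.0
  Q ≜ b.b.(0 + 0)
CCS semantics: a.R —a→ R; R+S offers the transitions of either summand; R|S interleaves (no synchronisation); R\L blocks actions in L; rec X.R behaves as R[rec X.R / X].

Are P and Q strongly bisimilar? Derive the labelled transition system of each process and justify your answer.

LTS(P): 4 reachable states
  s0 = b.b.(0 + 0) + b.0 → —b→ s1, —b→ s2
  s1 = 0 → deadlocked
  s2 = b.(0 + 0) → —b→ s3
  s3 = 0 + 0 → deadlocked
LTS(Q): 3 reachable states
  t0 = b.b.(0 + 0) → —b→ t1
  t1 = b.(0 + 0) → —b→ t2
  t2 = 0 + 0 → deadlocked
Coarsest stable partition (strong bisimilarity classes):
  B0 = {s0}
  B1 = {s2, t1}
  B2 = {s1, s3, t2}
  B3 = {t0}
s0 ∈ B0, t0 ∈ B3 → different blocks

NO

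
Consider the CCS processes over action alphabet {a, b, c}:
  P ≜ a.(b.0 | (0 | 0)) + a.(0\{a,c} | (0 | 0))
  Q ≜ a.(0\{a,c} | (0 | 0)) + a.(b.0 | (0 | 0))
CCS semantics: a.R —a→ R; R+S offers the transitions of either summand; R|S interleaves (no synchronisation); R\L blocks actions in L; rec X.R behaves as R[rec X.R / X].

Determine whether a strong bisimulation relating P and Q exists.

Reachable graph of P (4 states):
  s0 = a.(b.0 | (0 | 0)) + a.(0\{a,c} | (0 | 0)) → --a--▸ s1, --a--▸ s2
  s1 = 0\{a,c} | (0 | 0) → ∅
  s2 = b.0 | (0 | 0) → --b--▸ s3
  s3 = 0 | (0 | 0) → ∅
Reachable graph of Q (4 states):
  t0 = a.(0\{a,c} | (0 | 0)) + a.(b.0 | (0 | 0)) → --a--▸ t1, --a--▸ t2
  t1 = 0\{a,c} | (0 | 0) → ∅
  t2 = b.0 | (0 | 0) → --b--▸ t3
  t3 = 0 | (0 | 0) → ∅
Partition-refinement fixed point:
  B0 = {s0, t0}
  B1 = {s2, t2}
  B2 = {s1, s3, t1, t3}
s0 ∈ B0, t0 ∈ B0 → same block

P ~ Q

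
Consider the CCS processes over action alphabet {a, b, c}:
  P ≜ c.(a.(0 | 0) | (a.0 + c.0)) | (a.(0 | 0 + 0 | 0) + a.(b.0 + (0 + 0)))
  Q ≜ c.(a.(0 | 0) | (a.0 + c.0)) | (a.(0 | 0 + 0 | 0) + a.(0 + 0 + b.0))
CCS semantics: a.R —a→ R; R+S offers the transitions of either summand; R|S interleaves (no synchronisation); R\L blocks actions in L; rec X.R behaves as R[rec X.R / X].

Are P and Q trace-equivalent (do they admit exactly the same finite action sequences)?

traces(P) = traces(Q)

P's transition system — 20 states:
  p0 = c.(a.(0 | 0) | (a.0 + c.0)) | (a.(0 | 0 + 0 | 0) + a.(b.0 + (0 + 0))) ⊢ -a-> p1, -a-> p2, -c-> p3
  p1 = c.(a.(0 | 0) | (a.0 + c.0)) | (0 | 0 + 0 | 0) ⊢ -c-> p4
  p2 = c.(a.(0 | 0) | (a.0 + c.0)) | (b.0 + (0 + 0)) ⊢ -b-> p5, -c-> p6
  p3 = a.(0 | 0) | (a.0 + c.0) | (a.(0 | 0 + 0 | 0) + a.(b.0 + (0 + 0))) ⊢ -a-> p4, -a-> p6, -a-> p7, -a-> p8, -c-> p8
  p4 = a.(0 | 0) | (a.0 + c.0) | (0 | 0 + 0 | 0) ⊢ -a-> p10, -a-> p9, -c-> p10
  p5 = c.(a.(0 | 0) | (a.0 + c.0)) | 0 ⊢ -c-> p11
  p6 = a.(0 | 0) | (a.0 + c.0) | (b.0 + (0 + 0)) ⊢ -a-> p12, -a-> p13, -b-> p11, -c-> p13
  p7 = 0 | 0 | (a.0 + c.0) | (a.(0 | 0 + 0 | 0) + a.(b.0 + (0 + 0))) ⊢ -a-> p12, -a-> p14, -a-> p9, -c-> p14
  p8 = a.(0 | 0) | 0 | (a.(0 | 0 + 0 | 0) + a.(b.0 + (0 + 0))) ⊢ -a-> p10, -a-> p13, -a-> p14
  p9 = 0 | 0 | (a.0 + c.0) | (0 | 0 + 0 | 0) ⊢ -a-> p15, -c-> p15
  p10 = a.(0 | 0) | 0 | (0 | 0 + 0 | 0) ⊢ -a-> p15
  p11 = a.(0 | 0) | (a.0 + c.0) | 0 ⊢ -a-> p16, -a-> p17, -c-> p17
  p12 = 0 | 0 | (a.0 + c.0) | (b.0 + (0 + 0)) ⊢ -a-> p18, -b-> p16, -c-> p18
  p13 = a.(0 | 0) | 0 | (b.0 + (0 + 0)) ⊢ -a-> p18, -b-> p17
  p14 = 0 | 0 | 0 | (a.(0 | 0 + 0 | 0) + a.(b.0 + (0 + 0))) ⊢ -a-> p15, -a-> p18
  p15 = 0 | 0 | 0 | (0 | 0 + 0 | 0) ⊢ (no moves)
  p16 = 0 | 0 | (a.0 + c.0) | 0 ⊢ -a-> p19, -c-> p19
  p17 = a.(0 | 0) | 0 | 0 ⊢ -a-> p19
  p18 = 0 | 0 | 0 | (b.0 + (0 + 0)) ⊢ -b-> p19
  p19 = 0 | 0 | 0 | 0 ⊢ (no moves)
Q's transition system — 20 states:
  q0 = c.(a.(0 | 0) | (a.0 + c.0)) | (a.(0 | 0 + 0 | 0) + a.(0 + 0 + b.0)) ⊢ -a-> q1, -a-> q2, -c-> q3
  q1 = c.(a.(0 | 0) | (a.0 + c.0)) | (0 + 0 + b.0) ⊢ -b-> q4, -c-> q5
  q2 = c.(a.(0 | 0) | (a.0 + c.0)) | (0 | 0 + 0 | 0) ⊢ -c-> q6
  q3 = a.(0 | 0) | (a.0 + c.0) | (a.(0 | 0 + 0 | 0) + a.(0 + 0 + b.0)) ⊢ -a-> q5, -a-> q6, -a-> q7, -a-> q8, -c-> q8
  q4 = c.(a.(0 | 0) | (a.0 + c.0)) | 0 ⊢ -c-> q9
  q5 = a.(0 | 0) | (a.0 + c.0) | (0 + 0 + b.0) ⊢ -a-> q10, -a-> q11, -b-> q9, -c-> q11
  q6 = a.(0 | 0) | (a.0 + c.0) | (0 | 0 + 0 | 0) ⊢ -a-> q12, -a-> q13, -c-> q13
  q7 = 0 | 0 | (a.0 + c.0) | (a.(0 | 0 + 0 | 0) + a.(0 + 0 + b.0)) ⊢ -a-> q10, -a-> q12, -a-> q14, -c-> q14
  q8 = a.(0 | 0) | 0 | (a.(0 | 0 + 0 | 0) + a.(0 + 0 + b.0)) ⊢ -a-> q11, -a-> q13, -a-> q14
  q9 = a.(0 | 0) | (a.0 + c.0) | 0 ⊢ -a-> q15, -a-> q16, -c-> q16
  q10 = 0 | 0 | (a.0 + c.0) | (0 + 0 + b.0) ⊢ -a-> q17, -b-> q15, -c-> q17
  q11 = a.(0 | 0) | 0 | (0 + 0 + b.0) ⊢ -a-> q17, -b-> q16
  q12 = 0 | 0 | (a.0 + c.0) | (0 | 0 + 0 | 0) ⊢ -a-> q18, -c-> q18
  q13 = a.(0 | 0) | 0 | (0 | 0 + 0 | 0) ⊢ -a-> q18
  q14 = 0 | 0 | 0 | (a.(0 | 0 + 0 | 0) + a.(0 + 0 + b.0)) ⊢ -a-> q17, -a-> q18
  q15 = 0 | 0 | (a.0 + c.0) | 0 ⊢ -a-> q19, -c-> q19
  q16 = a.(0 | 0) | 0 | 0 ⊢ -a-> q19
  q17 = 0 | 0 | 0 | (0 + 0 + b.0) ⊢ -b-> q19
  q18 = 0 | 0 | 0 | (0 | 0 + 0 | 0) ⊢ (no moves)
  q19 = 0 | 0 | 0 | 0 ⊢ (no moves)
Coarsest stable partition (strong bisimilarity classes):
  B0 = {p0, q0}
  B1 = {p3, q3}
  B2 = {p7, q7}
  B3 = {p14, q14}
  B4 = {p15, p19, q18, q19}
  B5 = {p18, q17}
  B6 = {p16, p9, q12, q15}
  B7 = {p12, q10}
  B8 = {p6, q5}
  B9 = {p13, q11}
  B10 = {p10, p17, q13, q16}
  B11 = {p11, p4, q6, q9}
  B12 = {p8, q8}
  B13 = {p1, p5, q2, q4}
  B14 = {p2, q1}
p0 ∈ B0, q0 ∈ B0 → same block
Bisimilar ⇒ trace-equivalent.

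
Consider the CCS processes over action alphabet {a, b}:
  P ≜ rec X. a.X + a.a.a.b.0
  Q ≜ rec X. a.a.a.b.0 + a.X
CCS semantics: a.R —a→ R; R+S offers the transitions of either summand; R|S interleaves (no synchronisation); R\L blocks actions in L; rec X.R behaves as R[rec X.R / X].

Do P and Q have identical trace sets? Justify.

Reachable graph of P (5 states):
  s0 = rec X. a.X + a.a.a.b.0 has moves -a-> s0, -a-> s1
  s1 = a.a.b.0 has moves -a-> s2
  s2 = a.b.0 has moves -a-> s3
  s3 = b.0 has moves -b-> s4
  s4 = 0 has moves ∅
Reachable graph of Q (5 states):
  t0 = rec X. a.a.a.b.0 + a.X has moves -a-> t0, -a-> t1
  t1 = a.a.b.0 has moves -a-> t2
  t2 = a.b.0 has moves -a-> t3
  t3 = b.0 has moves -b-> t4
  t4 = 0 has moves ∅
Bisimilarity quotient blocks:
  B0 = {s0, t0}
  B1 = {s1, t1}
  B2 = {s2, t2}
  B3 = {s3, t3}
  B4 = {s4, t4}
s0 ∈ B0, t0 ∈ B0 → same block
Bisimilar ⇒ trace-equivalent.

YES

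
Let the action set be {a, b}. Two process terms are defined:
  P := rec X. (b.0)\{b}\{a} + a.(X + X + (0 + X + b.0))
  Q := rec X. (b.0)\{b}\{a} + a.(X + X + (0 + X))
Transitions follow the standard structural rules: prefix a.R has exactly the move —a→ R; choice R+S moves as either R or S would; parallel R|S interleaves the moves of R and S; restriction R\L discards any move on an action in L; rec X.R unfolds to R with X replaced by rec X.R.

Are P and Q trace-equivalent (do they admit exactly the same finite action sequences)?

NO — witness ⟨ab⟩

Reachable graph of P (3 states):
  u0 = rec X. (b.0)\{b}\{a} + a.(X + X + (0 + X + b.0)) → =a=> u1
  u1 = (rec X. (b.0)\{b}\{a} + a.(X + X + (0 + X + b.0))) + (rec X. (b.0)\{b}\{a} + a.(X + X + (0 + X + b.0))) + (0 + (rec X. (b.0)\{b}\{a} + a.(X + X + (0 + X + b.0))) + b.0) → =a=> u1, =b=> u2
  u2 = 0 → stopped
Reachable graph of Q (2 states):
  v0 = rec X. (b.0)\{b}\{a} + a.(X + X + (0 + X)) → =a=> v1
  v1 = (rec X. (b.0)\{b}\{a} + a.(X + X + (0 + X))) + (rec X. (b.0)\{b}\{a} + a.(X + X + (0 + X))) + (0 + (rec X. (b.0)\{b}\{a} + a.(X + X + (0 + X)))) → =a=> v1
Executing ab from P (initial set {u0}):
  [1] a ⇒ {u1}
  [2] b ⇒ {u2}
  — P admits the full trace.
Executing ab from Q (initial set {v0}):
  [1] a ⇒ {v1}
  [2] b ⇒ no successor for Q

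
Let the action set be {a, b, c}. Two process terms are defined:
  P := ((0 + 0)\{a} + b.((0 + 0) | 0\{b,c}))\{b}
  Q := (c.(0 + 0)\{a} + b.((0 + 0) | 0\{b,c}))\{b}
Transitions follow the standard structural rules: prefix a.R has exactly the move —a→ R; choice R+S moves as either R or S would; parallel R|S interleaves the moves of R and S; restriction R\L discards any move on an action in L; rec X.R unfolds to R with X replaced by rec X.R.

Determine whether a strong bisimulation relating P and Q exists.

P ≁ Q

P's transition system — 1 states:
  s0 = ((0 + 0)\{a} + b.((0 + 0) | 0\{b,c}))\{b} | (no moves)
Q's transition system — 2 states:
  t0 = (c.(0 + 0)\{a} + b.((0 + 0) | 0\{b,c}))\{b} | --c--▸ t1
  t1 = (0 + 0)\{a}\{b} | (no moves)
Partition-refinement fixed point:
  B0 = {s0, t1}
  B1 = {t0}
s0 ∈ B0, t0 ∈ B1 → different blocks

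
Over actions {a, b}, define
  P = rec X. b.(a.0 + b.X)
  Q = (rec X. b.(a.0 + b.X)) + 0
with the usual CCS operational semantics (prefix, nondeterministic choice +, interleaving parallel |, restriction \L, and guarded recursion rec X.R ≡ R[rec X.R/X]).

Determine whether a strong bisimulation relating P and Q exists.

LTS(P): 3 reachable states
  p0 = rec X. b.(a.0 + b.X) | =b=> p1
  p1 = a.0 + b.(rec X. b.(a.0 + b.X)) | =a=> p2, =b=> p0
  p2 = 0 | stopped
LTS(Q): 4 reachable states
  q0 = (rec X. b.(a.0 + b.X)) + 0 | =b=> q1
  q1 = a.0 + b.(rec X. b.(a.0 + b.X)) | =a=> q2, =b=> q3
  q2 = 0 | stopped
  q3 = rec X. b.(a.0 + b.X) | =b=> q1
Bisimilarity quotient blocks:
  B0 = {p0, q0, q3}
  B1 = {p1, q1}
  B2 = {p2, q2}
p0 ∈ B0, q0 ∈ B0 → same block

bisimilar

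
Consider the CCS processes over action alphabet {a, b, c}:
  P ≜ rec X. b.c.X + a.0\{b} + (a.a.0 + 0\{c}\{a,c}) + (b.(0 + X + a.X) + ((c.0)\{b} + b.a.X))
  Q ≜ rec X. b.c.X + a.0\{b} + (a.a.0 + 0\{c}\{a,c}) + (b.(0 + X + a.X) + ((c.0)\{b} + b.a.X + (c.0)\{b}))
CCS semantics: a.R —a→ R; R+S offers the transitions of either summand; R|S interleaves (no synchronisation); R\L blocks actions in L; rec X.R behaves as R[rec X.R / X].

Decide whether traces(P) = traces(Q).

trace-equivalent

Reachable graph of P (7 states):
  m0 = rec X. b.c.X + a.0\{b} + (a.a.0 + 0\{c}\{a,c}) + (b.(0 + X + a.X) + ((c.0)\{b} + b.a.X)) | ··a··> m1, ··a··> m2, ··b··> m3, ··b··> m4, ··b··> m5, ··c··> m1
  m1 = 0\{b} | deadlocked
  m2 = a.0 | ··a··> m6
  m3 = 0 + (rec X. b.c.X + a.0\{b} + (a.a.0 + 0\{c}\{a,c}) + (b.(0 + X + a.X) + ((c.0)\{b} + b.a.X))) + a.(rec X. b.c.X + a.0\{b} + (a.a.0 + 0\{c}\{a,c}) + (b.(0 + X + a.X) + ((c.0)\{b} + b.a.X))) | ··a··> m0, ··a··> m1, ··a··> m2, ··b··> m3, ··b··> m4, ··b··> m5, ··c··> m1
  m4 = a.(rec X. b.c.X + a.0\{b} + (a.a.0 + 0\{c}\{a,c}) + (b.(0 + X + a.X) + ((c.0)\{b} + b.a.X))) | ··a··> m0
  m5 = c.(rec X. b.c.X + a.0\{b} + (a.a.0 + 0\{c}\{a,c}) + (b.(0 + X + a.X) + ((c.0)\{b} + b.a.X))) | ··c··> m0
  m6 = 0 | deadlocked
Reachable graph of Q (7 states):
  n0 = rec X. b.c.X + a.0\{b} + (a.a.0 + 0\{c}\{a,c}) + (b.(0 + X + a.X) + ((c.0)\{b} + b.a.X + (c.0)\{b})) | ··a··> n1, ··a··> n2, ··b··> n3, ··b··> n4, ··b··> n5, ··c··> n1
  n1 = 0\{b} | deadlocked
  n2 = a.0 | ··a··> n6
  n3 = 0 + (rec X. b.c.X + a.0\{b} + (a.a.0 + 0\{c}\{a,c}) + (b.(0 + X + a.X) + ((c.0)\{b} + b.a.X + (c.0)\{b}))) + a.(rec X. b.c.X + a.0\{b} + (a.a.0 + 0\{c}\{a,c}) + (b.(0 + X + a.X) + ((c.0)\{b} + b.a.X + (c.0)\{b}))) | ··a··> n0, ··a··> n1, ··a··> n2, ··b··> n3, ··b··> n4, ··b··> n5, ··c··> n1
  n4 = a.(rec X. b.c.X + a.0\{b} + (a.a.0 + 0\{c}\{a,c}) + (b.(0 + X + a.X) + ((c.0)\{b} + b.a.X + (c.0)\{b}))) | ··a··> n0
  n5 = c.(rec X. b.c.X + a.0\{b} + (a.a.0 + 0\{c}\{a,c}) + (b.(0 + X + a.X) + ((c.0)\{b} + b.a.X + (c.0)\{b}))) | ··c··> n0
  n6 = 0 | deadlocked
Coarsest stable partition (strong bisimilarity classes):
  B0 = {m0, n0}
  B1 = {m1, m6, n1, n6}
  B2 = {m4, n4}
  B3 = {m2, n2}
  B4 = {m5, n5}
  B5 = {m3, n3}
m0 ∈ B0, n0 ∈ B0 → same block
Bisimilar ⇒ trace-equivalent.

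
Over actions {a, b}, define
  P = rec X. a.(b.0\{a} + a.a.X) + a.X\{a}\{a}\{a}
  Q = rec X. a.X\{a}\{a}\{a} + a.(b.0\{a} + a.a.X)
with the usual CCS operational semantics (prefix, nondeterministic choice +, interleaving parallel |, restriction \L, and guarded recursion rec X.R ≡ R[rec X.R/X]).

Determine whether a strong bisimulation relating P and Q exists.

YES

LTS(P): 5 reachable states
  u0 = rec X. a.(b.0\{a} + a.a.X) + a.X\{a}\{a}\{a} | ··a··> u1, ··a··> u2
  u1 = (rec X. a.(b.0\{a} + a.a.X) + a.X\{a}\{a}\{a})\{a}\{a}\{a} | (no moves)
  u2 = b.0\{a} + a.a.(rec X. a.(b.0\{a} + a.a.X) + a.X\{a}\{a}\{a}) | ··a··> u3, ··b··> u4
  u3 = a.(rec X. a.(b.0\{a} + a.a.X) + a.X\{a}\{a}\{a}) | ··a··> u0
  u4 = 0\{a} | (no moves)
LTS(Q): 5 reachable states
  v0 = rec X. a.X\{a}\{a}\{a} + a.(b.0\{a} + a.a.X) | ··a··> v1, ··a··> v2
  v1 = (rec X. a.X\{a}\{a}\{a} + a.(b.0\{a} + a.a.X))\{a}\{a}\{a} | (no moves)
  v2 = b.0\{a} + a.a.(rec X. a.X\{a}\{a}\{a} + a.(b.0\{a} + a.a.X)) | ··a··> v3, ··b··> v4
  v3 = a.(rec X. a.X\{a}\{a}\{a} + a.(b.0\{a} + a.a.X)) | ··a··> v0
  v4 = 0\{a} | (no moves)
Partition-refinement fixed point:
  B0 = {u0, v0}
  B1 = {u2, v2}
  B2 = {u1, u4, v1, v4}
  B3 = {u3, v3}
u0 ∈ B0, v0 ∈ B0 → same block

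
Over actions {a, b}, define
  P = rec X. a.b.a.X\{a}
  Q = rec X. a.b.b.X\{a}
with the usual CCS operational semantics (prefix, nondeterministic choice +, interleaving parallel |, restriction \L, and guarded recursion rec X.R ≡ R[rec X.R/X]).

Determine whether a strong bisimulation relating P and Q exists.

Reachable graph of P (4 states):
  m0 = rec X. a.b.a.X\{a} | ··a··> m1
  m1 = b.a.(rec X. a.b.a.X\{a})\{a} | ··b··> m2
  m2 = a.(rec X. a.b.a.X\{a})\{a} | ··a··> m3
  m3 = (rec X. a.b.a.X\{a})\{a} | ∅
Reachable graph of Q (4 states):
  n0 = rec X. a.b.b.X\{a} | ··a··> n1
  n1 = b.b.(rec X. a.b.b.X\{a})\{a} | ··b··> n2
  n2 = b.(rec X. a.b.b.X\{a})\{a} | ··b··> n3
  n3 = (rec X. a.b.b.X\{a})\{a} | ∅
Partition-refinement fixed point:
  B0 = {m0}
  B1 = {m1}
  B2 = {m2}
  B3 = {m3, n3}
  B4 = {n0}
  B5 = {n1}
  B6 = {n2}
m0 ∈ B0, n0 ∈ B4 → different blocks

not bisimilar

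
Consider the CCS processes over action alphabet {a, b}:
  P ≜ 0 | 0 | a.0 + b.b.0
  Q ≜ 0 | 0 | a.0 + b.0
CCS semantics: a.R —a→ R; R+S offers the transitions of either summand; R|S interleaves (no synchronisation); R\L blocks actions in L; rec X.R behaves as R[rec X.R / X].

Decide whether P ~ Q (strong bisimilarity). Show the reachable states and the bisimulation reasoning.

P ≁ Q

P's transition system — 4 states:
  s0 = 0 | 0 | a.0 + b.b.0 ⊢ =a=> s1, =b=> s2
  s1 = 0 | 0 | 0 ⊢ ·
  s2 = b.0 ⊢ =b=> s3
  s3 = 0 ⊢ ·
Q's transition system — 3 states:
  t0 = 0 | 0 | a.0 + b.0 ⊢ =a=> t1, =b=> t2
  t1 = 0 | 0 | 0 ⊢ ·
  t2 = 0 ⊢ ·
Coarsest stable partition (strong bisimilarity classes):
  B0 = {s0}
  B1 = {s1, s3, t1, t2}
  B2 = {s2}
  B3 = {t0}
s0 ∈ B0, t0 ∈ B3 → different blocks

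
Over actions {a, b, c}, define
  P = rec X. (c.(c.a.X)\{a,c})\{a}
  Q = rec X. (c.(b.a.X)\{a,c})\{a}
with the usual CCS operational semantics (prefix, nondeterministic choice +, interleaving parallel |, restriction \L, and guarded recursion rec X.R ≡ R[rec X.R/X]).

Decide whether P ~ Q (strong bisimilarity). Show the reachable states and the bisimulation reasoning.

Reachable graph of P (2 states):
  s0 = rec X. (c.(c.a.X)\{a,c})\{a} ⊢ ··c··> s1
  s1 = (c.a.(rec X. (c.(c.a.X)\{a,c})\{a}))\{a,c}\{a} ⊢ ·
Reachable graph of Q (3 states):
  t0 = rec X. (c.(b.a.X)\{a,c})\{a} ⊢ ··c··> t1
  t1 = (b.a.(rec X. (c.(b.a.X)\{a,c})\{a}))\{a,c}\{a} ⊢ ··b··> t2
  t2 = (a.(rec X. (c.(b.a.X)\{a,c})\{a}))\{a,c}\{a} ⊢ ·
Bisimilarity quotient blocks:
  B0 = {s0}
  B1 = {s1, t2}
  B2 = {t0}
  B3 = {t1}
s0 ∈ B0, t0 ∈ B2 → different blocks

not bisimilar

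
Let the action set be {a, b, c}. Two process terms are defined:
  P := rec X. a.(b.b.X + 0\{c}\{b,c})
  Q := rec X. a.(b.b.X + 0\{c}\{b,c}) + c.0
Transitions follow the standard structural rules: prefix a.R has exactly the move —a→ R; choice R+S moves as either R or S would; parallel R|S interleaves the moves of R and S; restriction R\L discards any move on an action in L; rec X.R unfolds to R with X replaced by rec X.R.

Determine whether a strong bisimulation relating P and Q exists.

P's transition system — 3 states:
  u0 = rec X. a.(b.b.X + 0\{c}\{b,c}) has moves —a→ u1
  u1 = b.b.(rec X. a.(b.b.X + 0\{c}\{b,c})) + 0\{c}\{b,c} has moves —b→ u2
  u2 = b.(rec X. a.(b.b.X + 0\{c}\{b,c})) has moves —b→ u0
Q's transition system — 4 states:
  v0 = rec X. a.(b.b.X + 0\{c}\{b,c}) + c.0 has moves —a→ v1, —c→ v2
  v1 = b.b.(rec X. a.(b.b.X + 0\{c}\{b,c}) + c.0) + 0\{c}\{b,c} has moves —b→ v3
  v2 = 0 has moves stopped
  v3 = b.(rec X. a.(b.b.X + 0\{c}\{b,c}) + c.0) has moves —b→ v0
Coarsest stable partition (strong bisimilarity classes):
  B0 = {u0}
  B1 = {u1}
  B2 = {u2}
  B3 = {v0}
  B4 = {v1}
  B5 = {v3}
  B6 = {v2}
u0 ∈ B0, v0 ∈ B3 → different blocks

NO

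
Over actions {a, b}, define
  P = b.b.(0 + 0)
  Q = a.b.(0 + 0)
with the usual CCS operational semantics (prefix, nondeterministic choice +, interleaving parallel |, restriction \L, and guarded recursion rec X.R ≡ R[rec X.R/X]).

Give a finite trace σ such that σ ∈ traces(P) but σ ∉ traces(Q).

b

P's transition system — 3 states:
  m0 = b.b.(0 + 0) has moves ··b··> m1
  m1 = b.(0 + 0) has moves ··b··> m2
  m2 = 0 + 0 has moves (no moves)
Q's transition system — 3 states:
  n0 = a.b.(0 + 0) has moves ··a··> n1
  n1 = b.(0 + 0) has moves ··b··> n2
  n2 = 0 + 0 has moves (no moves)
Run σ = ⟨b⟩ on P: start {m0}
  after b @ step 1: {m1}
  P completes σ.
Run σ = ⟨b⟩ on Q: start {n0}
  after b @ step 1: ∅ (Q stuck)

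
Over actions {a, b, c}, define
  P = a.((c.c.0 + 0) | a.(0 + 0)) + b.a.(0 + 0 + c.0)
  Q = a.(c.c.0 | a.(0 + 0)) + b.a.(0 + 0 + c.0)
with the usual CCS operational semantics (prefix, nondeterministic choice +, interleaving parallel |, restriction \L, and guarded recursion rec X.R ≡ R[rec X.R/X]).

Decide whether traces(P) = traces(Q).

traces(P) = traces(Q)

Reachable graph of P (10 states):
  s0 = a.((c.c.0 + 0) | a.(0 + 0)) + b.a.(0 + 0 + c.0) has moves --a--▸ s1, --b--▸ s2
  s1 = (c.c.0 + 0) | a.(0 + 0) has moves --a--▸ s3, --c--▸ s4
  s2 = a.(0 + 0 + c.0) has moves --a--▸ s5
  s3 = (c.c.0 + 0) | (0 + 0) has moves --c--▸ s6
  s4 = c.0 | a.(0 + 0) has moves --a--▸ s6, --c--▸ s7
  s5 = 0 + 0 + c.0 has moves --c--▸ s8
  s6 = c.0 | (0 + 0) has moves --c--▸ s9
  s7 = 0 | a.(0 + 0) has moves --a--▸ s9
  s8 = 0 has moves stopped
  s9 = 0 | (0 + 0) has moves stopped
Reachable graph of Q (10 states):
  t0 = a.(c.c.0 | a.(0 + 0)) + b.a.(0 + 0 + c.0) has moves --a--▸ t1, --b--▸ t2
  t1 = c.c.0 | a.(0 + 0) has moves --a--▸ t3, --c--▸ t4
  t2 = a.(0 + 0 + c.0) has moves --a--▸ t5
  t3 = c.c.0 | (0 + 0) has moves --c--▸ t6
  t4 = c.0 | a.(0 + 0) has moves --a--▸ t6, --c--▸ t7
  t5 = 0 + 0 + c.0 has moves --c--▸ t8
  t6 = c.0 | (0 + 0) has moves --c--▸ t9
  t7 = 0 | a.(0 + 0) has moves --a--▸ t9
  t8 = 0 has moves stopped
  t9 = 0 | (0 + 0) has moves stopped
Coarsest stable partition (strong bisimilarity classes):
  B0 = {s0, t0}
  B1 = {s2, t2}
  B2 = {s5, s6, t5, t6}
  B3 = {s8, s9, t8, t9}
  B4 = {s1, t1}
  B5 = {s3, t3}
  B6 = {s4, t4}
  B7 = {s7, t7}
s0 ∈ B0, t0 ∈ B0 → same block
Bisimilar ⇒ trace-equivalent.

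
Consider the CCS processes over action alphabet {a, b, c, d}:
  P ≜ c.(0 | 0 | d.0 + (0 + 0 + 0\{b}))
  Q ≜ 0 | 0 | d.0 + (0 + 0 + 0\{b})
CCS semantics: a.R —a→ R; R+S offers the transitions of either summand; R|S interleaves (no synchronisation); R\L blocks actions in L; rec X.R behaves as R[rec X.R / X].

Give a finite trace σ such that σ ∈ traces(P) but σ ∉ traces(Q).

c

Reachable graph of P (3 states):
  u0 = c.(0 | 0 | d.0 + (0 + 0 + 0\{b})) :: —c→ u1
  u1 = 0 | 0 | d.0 + (0 + 0 + 0\{b}) :: —d→ u2
  u2 = 0 | 0 | 0 :: (no moves)
Reachable graph of Q (2 states):
  v0 = 0 | 0 | d.0 + (0 + 0 + 0\{b}) :: —d→ v1
  v1 = 0 | 0 | 0 :: (no moves)
Run σ = ⟨c⟩ on P: start {u0}
  [1] c ⇒ {u1}
  P completes σ.
Run σ = ⟨c⟩ on Q: start {v0}
  [1] c ⇒ ∅  — Q cannot continue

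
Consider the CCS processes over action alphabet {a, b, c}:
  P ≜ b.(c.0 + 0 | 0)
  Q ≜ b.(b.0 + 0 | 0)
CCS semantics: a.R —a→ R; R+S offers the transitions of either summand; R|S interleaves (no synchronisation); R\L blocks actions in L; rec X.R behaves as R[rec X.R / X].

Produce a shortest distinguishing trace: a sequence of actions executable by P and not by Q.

Reachable graph of P (3 states):
  m0 = b.(c.0 + 0 | 0) has moves —b→ m1
  m1 = c.0 + 0 | 0 has moves —c→ m2
  m2 = 0 has moves ·
Reachable graph of Q (3 states):
  n0 = b.(b.0 + 0 | 0) has moves —b→ n1
  n1 = b.0 + 0 | 0 has moves —b→ n2
  n2 = 0 has moves ·
Trace ⟨bc⟩ through P, begin at {m0}:
  after b @ step 1: {m1}
  after c @ step 2: {m2}
  ✓ P
Trace ⟨bc⟩ through Q, begin at {n0}:
  after b @ step 1: {n1}
  after c @ step 2: ∅  — Q cannot continue

bc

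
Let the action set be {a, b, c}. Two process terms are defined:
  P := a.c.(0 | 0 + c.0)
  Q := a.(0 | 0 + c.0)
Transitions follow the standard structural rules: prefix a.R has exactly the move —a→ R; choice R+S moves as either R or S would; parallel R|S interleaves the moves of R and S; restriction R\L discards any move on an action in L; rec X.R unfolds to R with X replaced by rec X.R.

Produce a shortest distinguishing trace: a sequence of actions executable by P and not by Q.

LTS(P): 4 reachable states
  u0 = a.c.(0 | 0 + c.0) | --a--▸ u1
  u1 = c.(0 | 0 + c.0) | --c--▸ u2
  u2 = 0 | 0 + c.0 | --c--▸ u3
  u3 = 0 | ·
LTS(Q): 3 reachable states
  v0 = a.(0 | 0 + c.0) | --a--▸ v1
  v1 = 0 | 0 + c.0 | --c--▸ v2
  v2 = 0 | ·
Executing acc from P (initial set {u0}):
  step 1 (a): {u1}
  step 2 (c): {u2}
  step 3 (c): {u3}
  ✓ P
Executing acc from Q (initial set {v0}):
  step 1 (a): {v1}
  step 2 (c): {v2}
  step 3 (c): no successor for Q

acc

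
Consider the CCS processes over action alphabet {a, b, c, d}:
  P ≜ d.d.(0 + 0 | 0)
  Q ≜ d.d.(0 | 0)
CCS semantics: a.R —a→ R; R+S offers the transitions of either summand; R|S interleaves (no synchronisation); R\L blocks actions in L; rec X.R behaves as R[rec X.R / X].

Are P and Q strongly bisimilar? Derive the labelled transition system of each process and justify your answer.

Reachable graph of P (3 states):
  p0 = d.d.(0 + 0 | 0) has moves ··d··> p1
  p1 = d.(0 + 0 | 0) has moves ··d··> p2
  p2 = 0 + 0 | 0 has moves (no moves)
Reachable graph of Q (3 states):
  q0 = d.d.(0 | 0) has moves ··d··> q1
  q1 = d.(0 | 0) has moves ··d··> q2
  q2 = 0 | 0 has moves (no moves)
Partition-refinement fixed point:
  B0 = {p0, q0}
  B1 = {p1, q1}
  B2 = {p2, q2}
p0 ∈ B0, q0 ∈ B0 → same block

bisimilar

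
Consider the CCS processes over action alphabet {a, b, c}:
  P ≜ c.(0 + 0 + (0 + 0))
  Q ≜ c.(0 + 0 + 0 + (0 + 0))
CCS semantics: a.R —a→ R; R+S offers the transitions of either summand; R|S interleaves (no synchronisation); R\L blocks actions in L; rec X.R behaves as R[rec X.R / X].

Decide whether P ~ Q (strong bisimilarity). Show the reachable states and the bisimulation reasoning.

YES

LTS(P): 2 reachable states
  s0 = c.(0 + 0 + (0 + 0)) ⊢ ··c··> s1
  s1 = 0 + 0 + (0 + 0) ⊢ deadlocked
LTS(Q): 2 reachable states
  t0 = c.(0 + 0 + 0 + (0 + 0)) ⊢ ··c··> t1
  t1 = 0 + 0 + 0 + (0 + 0) ⊢ deadlocked
Partition-refinement fixed point:
  B0 = {s0, t0}
  B1 = {s1, t1}
s0 ∈ B0, t0 ∈ B0 → same block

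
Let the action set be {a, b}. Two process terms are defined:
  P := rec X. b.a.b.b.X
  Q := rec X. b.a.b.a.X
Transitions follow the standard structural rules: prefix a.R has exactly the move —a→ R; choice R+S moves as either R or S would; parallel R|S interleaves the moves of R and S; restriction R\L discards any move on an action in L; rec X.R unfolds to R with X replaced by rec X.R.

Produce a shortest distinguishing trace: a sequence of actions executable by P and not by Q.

babb

P's transition system — 4 states:
  s0 = rec X. b.a.b.b.X | =b=> s1
  s1 = a.b.b.(rec X. b.a.b.b.X) | =a=> s2
  s2 = b.b.(rec X. b.a.b.b.X) | =b=> s3
  s3 = b.(rec X. b.a.b.b.X) | =b=> s0
Q's transition system — 4 states:
  t0 = rec X. b.a.b.a.X | =b=> t1
  t1 = a.b.a.(rec X. b.a.b.a.X) | =a=> t2
  t2 = b.a.(rec X. b.a.b.a.X) | =b=> t3
  t3 = a.(rec X. b.a.b.a.X) | =a=> t0
Run σ = ⟨babb⟩ on P: start {s0}
  after b @ step 1: {s1}
  after a @ step 2: {s2}
  after b @ step 3: {s3}
  after b @ step 4: {s0}
  ✓ P
Run σ = ⟨babb⟩ on Q: start {t0}
  after b @ step 1: {t1}
  after a @ step 2: {t2}
  after b @ step 3: {t3}
  after b @ step 4: no successor for Q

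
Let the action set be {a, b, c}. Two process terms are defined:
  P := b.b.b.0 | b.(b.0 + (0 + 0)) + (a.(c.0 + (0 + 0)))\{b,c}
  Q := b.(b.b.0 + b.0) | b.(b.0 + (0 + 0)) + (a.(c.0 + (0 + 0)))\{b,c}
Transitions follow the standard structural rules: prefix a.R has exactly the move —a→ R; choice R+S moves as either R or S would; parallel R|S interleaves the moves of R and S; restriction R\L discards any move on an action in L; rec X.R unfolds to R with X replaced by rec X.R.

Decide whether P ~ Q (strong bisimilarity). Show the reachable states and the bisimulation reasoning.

Reachable graph of P (13 states):
  p0 = b.b.b.0 | b.(b.0 + (0 + 0)) + (a.(c.0 + (0 + 0)))\{b,c} has moves —a→ p1, —b→ p2, —b→ p3
  p1 = (c.0 + (0 + 0))\{b,c} has moves deadlocked
  p2 = b.b.0 | b.(b.0 + (0 + 0)) has moves —b→ p4, —b→ p5
  p3 = b.b.b.0 | (b.0 + (0 + 0)) has moves —b→ p5, —b→ p6
  p4 = b.0 | b.(b.0 + (0 + 0)) has moves —b→ p7, —b→ p8
  p5 = b.b.0 | (b.0 + (0 + 0)) has moves —b→ p8, —b→ p9
  p6 = b.b.b.0 | 0 has moves —b→ p9
  p7 = 0 | b.(b.0 + (0 + 0)) has moves —b→ p10
  p8 = b.0 | (b.0 + (0 + 0)) has moves —b→ p10, —b→ p11
  p9 = b.b.0 | 0 has moves —b→ p11
  p10 = 0 | (b.0 + (0 + 0)) has moves —b→ p12
  p11 = b.0 | 0 has moves —b→ p12
  p12 = 0 | 0 has moves deadlocked
Reachable graph of Q (13 states):
  q0 = b.(b.b.0 + b.0) | b.(b.0 + (0 + 0)) + (a.(c.0 + (0 + 0)))\{b,c} has moves —a→ q1, —b→ q2, —b→ q3
  q1 = (c.0 + (0 + 0))\{b,c} has moves deadlocked
  q2 = (b.b.0 + b.0) | b.(b.0 + (0 + 0)) has moves —b→ q4, —b→ q5, —b→ q6
  q3 = b.(b.b.0 + b.0) | (b.0 + (0 + 0)) has moves —b→ q4, —b→ q7
  q4 = (b.b.0 + b.0) | (b.0 + (0 + 0)) has moves —b→ q10, —b→ q8, —b→ q9
  q5 = 0 | b.(b.0 + (0 + 0)) has moves —b→ q9
  q6 = b.0 | b.(b.0 + (0 + 0)) has moves —b→ q10, —b→ q5
  q7 = b.(b.b.0 + b.0) | 0 has moves —b→ q8
  q8 = (b.b.0 + b.0) | 0 has moves —b→ q11, —b→ q12
  q9 = 0 | (b.0 + (0 + 0)) has moves —b→ q11
  q10 = b.0 | (b.0 + (0 + 0)) has moves —b→ q12, —b→ q9
  q11 = 0 | 0 has moves deadlocked
  q12 = b.0 | 0 has moves —b→ q11
Bisimilarity quotient blocks:
  B0 = {p0}
  B1 = {p1, p12, q1, q11}
  B2 = {p2, p3}
  B3 = {p4, p5, p6, q6}
  B4 = {p7, p8, p9, q10, q5}
  B5 = {p10, p11, q12, q9}
  B6 = {q0}
  B7 = {q2}
  B8 = {q4}
  B9 = {q8}
  B10 = {q3}
  B11 = {q7}
p0 ∈ B0, q0 ∈ B6 → different blocks

not bisimilar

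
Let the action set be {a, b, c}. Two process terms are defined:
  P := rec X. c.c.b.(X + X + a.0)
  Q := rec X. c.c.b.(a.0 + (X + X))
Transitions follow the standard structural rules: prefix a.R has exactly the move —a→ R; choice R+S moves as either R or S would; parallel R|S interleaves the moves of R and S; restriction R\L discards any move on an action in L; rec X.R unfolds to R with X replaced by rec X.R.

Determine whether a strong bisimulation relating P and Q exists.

Reachable graph of P (5 states):
  u0 = rec X. c.c.b.(X + X + a.0) ⊢ --c--▸ u1
  u1 = c.b.((rec X. c.c.b.(X + X + a.0)) + (rec X. c.c.b.(X + X + a.0)) + a.0) ⊢ --c--▸ u2
  u2 = b.((rec X. c.c.b.(X + X + a.0)) + (rec X. c.c.b.(X + X + a.0)) + a.0) ⊢ --b--▸ u3
  u3 = (rec X. c.c.b.(X + X + a.0)) + (rec X. c.c.b.(X + X + a.0)) + a.0 ⊢ --a--▸ u4, --c--▸ u1
  u4 = 0 ⊢ (no moves)
Reachable graph of Q (5 states):
  v0 = rec X. c.c.b.(a.0 + (X + X)) ⊢ --c--▸ v1
  v1 = c.b.(a.0 + ((rec X. c.c.b.(a.0 + (X + X))) + (rec X. c.c.b.(a.0 + (X + X))))) ⊢ --c--▸ v2
  v2 = b.(a.0 + ((rec X. c.c.b.(a.0 + (X + X))) + (rec X. c.c.b.(a.0 + (X + X))))) ⊢ --b--▸ v3
  v3 = a.0 + ((rec X. c.c.b.(a.0 + (X + X))) + (rec X. c.c.b.(a.0 + (X + X)))) ⊢ --a--▸ v4, --c--▸ v1
  v4 = 0 ⊢ (no moves)
Bisimilarity quotient blocks:
  B0 = {u0, v0}
  B1 = {u1, v1}
  B2 = {u2, v2}
  B3 = {u3, v3}
  B4 = {u4, v4}
u0 ∈ B0, v0 ∈ B0 → same block

P ~ Q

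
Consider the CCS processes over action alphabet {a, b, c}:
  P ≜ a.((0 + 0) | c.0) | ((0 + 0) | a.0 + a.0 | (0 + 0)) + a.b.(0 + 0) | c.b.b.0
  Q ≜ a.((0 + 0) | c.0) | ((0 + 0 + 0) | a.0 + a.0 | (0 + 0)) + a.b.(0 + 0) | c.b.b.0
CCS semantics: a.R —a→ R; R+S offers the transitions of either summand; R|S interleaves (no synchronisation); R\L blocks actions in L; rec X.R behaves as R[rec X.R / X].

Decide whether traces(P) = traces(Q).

YES

P's transition system — 20 states:
  p0 = a.((0 + 0) | c.0) | ((0 + 0) | a.0 + a.0 | (0 + 0)) + a.b.(0 + 0) | c.b.b.0 :: ··a··> p1, ··a··> p2, ··a··> p3, ··a··> p4, ··c··> p5
  p1 = (0 + 0) | c.0 | ((0 + 0) | a.0 + a.0 | (0 + 0)) :: ··a··> p6, ··a··> p7, ··c··> p8
  p2 = a.((0 + 0) | c.0) | ((0 + 0) | 0) :: ··a··> p6
  p3 = a.((0 + 0) | c.0) | (0 | (0 + 0)) :: ··a··> p7
  p4 = b.(0 + 0) | c.b.b.0 :: ··b··> p9, ··c··> p10
  p5 = a.b.(0 + 0) | b.b.0 :: ··a··> p10, ··b··> p11
  p6 = (0 + 0) | c.0 | ((0 + 0) | 0) :: ··c··> p12
  p7 = (0 + 0) | c.0 | (0 | (0 + 0)) :: ··c··> p13
  p8 = (0 + 0) | 0 | ((0 + 0) | a.0 + a.0 | (0 + 0)) :: ··a··> p12, ··a··> p13
  p9 = (0 + 0) | c.b.b.0 :: ··c··> p14
  p10 = b.(0 + 0) | b.b.0 :: ··b··> p14, ··b··> p15
  p11 = a.b.(0 + 0) | b.0 :: ··a··> p15, ··b··> p16
  p12 = (0 + 0) | 0 | ((0 + 0) | 0) :: stopped
  p13 = (0 + 0) | 0 | (0 | (0 + 0)) :: stopped
  p14 = (0 + 0) | b.b.0 :: ··b··> p17
  p15 = b.(0 + 0) | b.0 :: ··b··> p17, ··b··> p18
  p16 = a.b.(0 + 0) | 0 :: ··a··> p18
  p17 = (0 + 0) | b.0 :: ··b··> p19
  p18 = b.(0 + 0) | 0 :: ··b··> p19
  p19 = (0 + 0) | 0 :: stopped
Q's transition system — 20 states:
  q0 = a.((0 + 0) | c.0) | ((0 + 0 + 0) | a.0 + a.0 | (0 + 0)) + a.b.(0 + 0) | c.b.b.0 :: ··a··> q1, ··a··> q2, ··a··> q3, ··a··> q4, ··c··> q5
  q1 = (0 + 0) | c.0 | ((0 + 0 + 0) | a.0 + a.0 | (0 + 0)) :: ··a··> q6, ··a··> q7, ··c··> q8
  q2 = a.((0 + 0) | c.0) | ((0 + 0 + 0) | 0) :: ··a··> q6
  q3 = a.((0 + 0) | c.0) | (0 | (0 + 0)) :: ··a··> q7
  q4 = b.(0 + 0) | c.b.b.0 :: ··b··> q9, ··c··> q10
  q5 = a.b.(0 + 0) | b.b.0 :: ··a··> q10, ··b··> q11
  q6 = (0 + 0) | c.0 | ((0 + 0 + 0) | 0) :: ··c··> q12
  q7 = (0 + 0) | c.0 | (0 | (0 + 0)) :: ··c··> q13
  q8 = (0 + 0) | 0 | ((0 + 0 + 0) | a.0 + a.0 | (0 + 0)) :: ··a··> q12, ··a··> q13
  q9 = (0 + 0) | c.b.b.0 :: ··c··> q14
  q10 = b.(0 + 0) | b.b.0 :: ··b··> q14, ··b··> q15
  q11 = a.b.(0 + 0) | b.0 :: ··a··> q15, ··b··> q16
  q12 = (0 + 0) | 0 | ((0 + 0 + 0) | 0) :: stopped
  q13 = (0 + 0) | 0 | (0 | (0 + 0)) :: stopped
  q14 = (0 + 0) | b.b.0 :: ··b··> q17
  q15 = b.(0 + 0) | b.0 :: ··b··> q17, ··b··> q18
  q16 = a.b.(0 + 0) | 0 :: ··a··> q18
  q17 = (0 + 0) | b.0 :: ··b··> q19
  q18 = b.(0 + 0) | 0 :: ··b··> q19
  q19 = (0 + 0) | 0 :: stopped
Bisimilarity quotient blocks:
  B0 = {p0, q0}
  B1 = {p2, p3, q2, q3}
  B2 = {p6, p7, q6, q7}
  B3 = {p12, p13, p19, q12, q13, q19}
  B4 = {p5, q5}
  B5 = {p11, q11}
  B6 = {p14, p15, q14, q15}
  B7 = {p17, p18, q17, q18}
  B8 = {p16, q16}
  B9 = {p10, q10}
  B10 = {p4, q4}
  B11 = {p9, q9}
  B12 = {p1, q1}
  B13 = {p8, q8}
p0 ∈ B0, q0 ∈ B0 → same block
Bisimilar ⇒ trace-equivalent.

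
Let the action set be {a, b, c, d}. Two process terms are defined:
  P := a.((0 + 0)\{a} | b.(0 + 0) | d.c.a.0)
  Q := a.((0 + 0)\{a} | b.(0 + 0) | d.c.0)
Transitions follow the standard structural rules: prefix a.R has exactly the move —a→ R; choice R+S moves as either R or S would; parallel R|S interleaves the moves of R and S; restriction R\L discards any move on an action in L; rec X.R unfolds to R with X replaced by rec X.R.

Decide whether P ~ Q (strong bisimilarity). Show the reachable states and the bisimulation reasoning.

not bisimilar

Reachable graph of P (9 states):
  m0 = a.((0 + 0)\{a} | b.(0 + 0) | d.c.a.0) has moves -a-> m1
  m1 = (0 + 0)\{a} | b.(0 + 0) | d.c.a.0 has moves -b-> m2, -d-> m3
  m2 = (0 + 0)\{a} | (0 + 0) | d.c.a.0 has moves -d-> m4
  m3 = (0 + 0)\{a} | b.(0 + 0) | c.a.0 has moves -b-> m4, -c-> m5
  m4 = (0 + 0)\{a} | (0 + 0) | c.a.0 has moves -c-> m6
  m5 = (0 + 0)\{a} | b.(0 + 0) | a.0 has moves -a-> m7, -b-> m6
  m6 = (0 + 0)\{a} | (0 + 0) | a.0 has moves -a-> m8
  m7 = (0 + 0)\{a} | b.(0 + 0) | 0 has moves -b-> m8
  m8 = (0 + 0)\{a} | (0 + 0) | 0 has moves (no moves)
Reachable graph of Q (7 states):
  n0 = a.((0 + 0)\{a} | b.(0 + 0) | d.c.0) has moves -a-> n1
  n1 = (0 + 0)\{a} | b.(0 + 0) | d.c.0 has moves -b-> n2, -d-> n3
  n2 = (0 + 0)\{a} | (0 + 0) | d.c.0 has moves -d-> n4
  n3 = (0 + 0)\{a} | b.(0 + 0) | c.0 has moves -b-> n4, -c-> n5
  n4 = (0 + 0)\{a} | (0 + 0) | c.0 has moves -c-> n6
  n5 = (0 + 0)\{a} | b.(0 + 0) | 0 has moves -b-> n6
  n6 = (0 + 0)\{a} | (0 + 0) | 0 has moves (no moves)
Bisimilarity quotient blocks:
  B0 = {m0}
  B1 = {m1}
  B2 = {m3}
  B3 = {m4}
  B4 = {m6}
  B5 = {m8, n6}
  B6 = {m5}
  B7 = {m7, n5}
  B8 = {m2}
  B9 = {n0}
  B10 = {n1}
  B11 = {n2}
  B12 = {n4}
  B13 = {n3}
m0 ∈ B0, n0 ∈ B9 → different blocks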